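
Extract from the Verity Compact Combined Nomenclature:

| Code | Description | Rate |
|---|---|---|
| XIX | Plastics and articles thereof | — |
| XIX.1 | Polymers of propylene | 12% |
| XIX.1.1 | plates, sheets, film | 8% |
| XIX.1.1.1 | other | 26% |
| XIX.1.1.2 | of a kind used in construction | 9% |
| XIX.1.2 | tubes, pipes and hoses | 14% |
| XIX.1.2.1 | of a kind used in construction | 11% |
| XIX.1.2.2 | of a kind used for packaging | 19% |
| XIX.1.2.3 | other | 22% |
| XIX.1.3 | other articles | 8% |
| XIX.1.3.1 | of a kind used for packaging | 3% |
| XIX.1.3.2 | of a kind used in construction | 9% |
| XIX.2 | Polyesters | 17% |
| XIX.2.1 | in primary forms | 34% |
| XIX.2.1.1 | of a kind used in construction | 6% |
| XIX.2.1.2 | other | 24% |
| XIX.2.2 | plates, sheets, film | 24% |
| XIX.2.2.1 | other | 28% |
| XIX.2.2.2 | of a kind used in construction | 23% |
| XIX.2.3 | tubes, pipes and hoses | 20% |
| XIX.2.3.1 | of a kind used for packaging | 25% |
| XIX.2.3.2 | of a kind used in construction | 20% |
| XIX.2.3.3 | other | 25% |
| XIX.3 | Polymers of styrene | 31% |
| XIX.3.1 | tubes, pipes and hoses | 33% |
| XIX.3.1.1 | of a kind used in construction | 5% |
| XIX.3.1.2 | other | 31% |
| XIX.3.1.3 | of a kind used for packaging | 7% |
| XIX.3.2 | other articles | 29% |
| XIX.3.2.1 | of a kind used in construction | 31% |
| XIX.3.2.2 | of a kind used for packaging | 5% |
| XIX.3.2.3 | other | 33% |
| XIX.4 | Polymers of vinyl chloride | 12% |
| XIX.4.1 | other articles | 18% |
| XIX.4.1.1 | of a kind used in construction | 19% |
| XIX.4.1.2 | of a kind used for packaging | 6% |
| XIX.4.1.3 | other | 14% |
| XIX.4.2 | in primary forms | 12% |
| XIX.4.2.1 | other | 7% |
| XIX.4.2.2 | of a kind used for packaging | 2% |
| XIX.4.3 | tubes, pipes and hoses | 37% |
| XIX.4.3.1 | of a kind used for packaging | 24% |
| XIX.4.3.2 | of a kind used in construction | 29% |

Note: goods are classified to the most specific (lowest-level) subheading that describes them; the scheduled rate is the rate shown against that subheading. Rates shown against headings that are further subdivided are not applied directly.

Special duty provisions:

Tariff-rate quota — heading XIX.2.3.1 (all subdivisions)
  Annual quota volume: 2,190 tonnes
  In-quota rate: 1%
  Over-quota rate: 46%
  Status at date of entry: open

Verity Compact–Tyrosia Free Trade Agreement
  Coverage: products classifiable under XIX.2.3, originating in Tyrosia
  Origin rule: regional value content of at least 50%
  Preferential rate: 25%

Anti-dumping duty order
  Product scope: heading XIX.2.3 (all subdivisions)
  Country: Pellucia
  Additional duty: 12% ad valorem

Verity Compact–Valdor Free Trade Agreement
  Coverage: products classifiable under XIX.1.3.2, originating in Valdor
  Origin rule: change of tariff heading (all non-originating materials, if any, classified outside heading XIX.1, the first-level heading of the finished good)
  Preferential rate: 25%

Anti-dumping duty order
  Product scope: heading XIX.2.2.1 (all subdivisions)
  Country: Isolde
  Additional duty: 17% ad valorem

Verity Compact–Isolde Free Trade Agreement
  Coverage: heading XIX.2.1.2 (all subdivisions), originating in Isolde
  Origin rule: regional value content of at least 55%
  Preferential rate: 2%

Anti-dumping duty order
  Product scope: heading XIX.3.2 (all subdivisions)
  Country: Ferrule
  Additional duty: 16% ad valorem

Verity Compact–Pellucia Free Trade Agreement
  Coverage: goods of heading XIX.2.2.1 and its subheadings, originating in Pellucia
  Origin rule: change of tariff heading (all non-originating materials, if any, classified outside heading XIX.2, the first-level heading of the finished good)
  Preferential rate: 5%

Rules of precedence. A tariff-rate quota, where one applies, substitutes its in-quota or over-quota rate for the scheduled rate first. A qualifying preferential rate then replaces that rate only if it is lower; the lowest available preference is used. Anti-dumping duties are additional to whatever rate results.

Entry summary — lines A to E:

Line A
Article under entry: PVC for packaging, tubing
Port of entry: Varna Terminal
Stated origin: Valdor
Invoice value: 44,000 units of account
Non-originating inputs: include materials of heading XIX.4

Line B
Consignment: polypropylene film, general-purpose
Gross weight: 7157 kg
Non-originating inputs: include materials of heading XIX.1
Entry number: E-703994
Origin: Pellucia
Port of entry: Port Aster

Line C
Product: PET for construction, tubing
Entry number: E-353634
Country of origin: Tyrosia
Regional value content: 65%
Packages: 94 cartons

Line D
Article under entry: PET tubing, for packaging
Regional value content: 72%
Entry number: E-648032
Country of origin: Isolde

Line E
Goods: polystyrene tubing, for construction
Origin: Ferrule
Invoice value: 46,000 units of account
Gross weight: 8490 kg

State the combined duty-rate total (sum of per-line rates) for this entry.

Line A: PVC → XIX.4; tubing → XIX.4.3; for packaging → XIX.4.3.1. Scheduled 24%. Valdor agreement on XIX.1.3.2: XIX.4.3.1 not covered. → 24%.
Line B: polypropylene → XIX.1; film → XIX.1.1; general-purpose → XIX.1.1.1. Scheduled 26%. Pellucia agreement on XIX.2.2.1: XIX.1.1.1 not covered. → 26%.
Line C: PET → XIX.2; tubing → XIX.2.3; for construction → XIX.2.3.2. Scheduled 20%. Tyrosia agreement on XIX.2.3: RVC ≥ 50% → 25% available; preference 25% not lower than 20% → no reduction. → 20%.
Line D: PET → XIX.2; tubing → XIX.2.3; for packaging → XIX.2.3.1. Scheduled 25%. quota on XIX.2.3.1 open → in-quota 1%; Isolde agreement on XIX.2.1.2: XIX.2.3.1 not covered. → 1%.
Line E: polystyrene → XIX.3; tubing → XIX.3.1; for construction → XIX.3.1.1. Scheduled 5%. No special measure applies. → 5%.
Sum: 24% + 26% + 20% + 1% + 5% = 76%.

76%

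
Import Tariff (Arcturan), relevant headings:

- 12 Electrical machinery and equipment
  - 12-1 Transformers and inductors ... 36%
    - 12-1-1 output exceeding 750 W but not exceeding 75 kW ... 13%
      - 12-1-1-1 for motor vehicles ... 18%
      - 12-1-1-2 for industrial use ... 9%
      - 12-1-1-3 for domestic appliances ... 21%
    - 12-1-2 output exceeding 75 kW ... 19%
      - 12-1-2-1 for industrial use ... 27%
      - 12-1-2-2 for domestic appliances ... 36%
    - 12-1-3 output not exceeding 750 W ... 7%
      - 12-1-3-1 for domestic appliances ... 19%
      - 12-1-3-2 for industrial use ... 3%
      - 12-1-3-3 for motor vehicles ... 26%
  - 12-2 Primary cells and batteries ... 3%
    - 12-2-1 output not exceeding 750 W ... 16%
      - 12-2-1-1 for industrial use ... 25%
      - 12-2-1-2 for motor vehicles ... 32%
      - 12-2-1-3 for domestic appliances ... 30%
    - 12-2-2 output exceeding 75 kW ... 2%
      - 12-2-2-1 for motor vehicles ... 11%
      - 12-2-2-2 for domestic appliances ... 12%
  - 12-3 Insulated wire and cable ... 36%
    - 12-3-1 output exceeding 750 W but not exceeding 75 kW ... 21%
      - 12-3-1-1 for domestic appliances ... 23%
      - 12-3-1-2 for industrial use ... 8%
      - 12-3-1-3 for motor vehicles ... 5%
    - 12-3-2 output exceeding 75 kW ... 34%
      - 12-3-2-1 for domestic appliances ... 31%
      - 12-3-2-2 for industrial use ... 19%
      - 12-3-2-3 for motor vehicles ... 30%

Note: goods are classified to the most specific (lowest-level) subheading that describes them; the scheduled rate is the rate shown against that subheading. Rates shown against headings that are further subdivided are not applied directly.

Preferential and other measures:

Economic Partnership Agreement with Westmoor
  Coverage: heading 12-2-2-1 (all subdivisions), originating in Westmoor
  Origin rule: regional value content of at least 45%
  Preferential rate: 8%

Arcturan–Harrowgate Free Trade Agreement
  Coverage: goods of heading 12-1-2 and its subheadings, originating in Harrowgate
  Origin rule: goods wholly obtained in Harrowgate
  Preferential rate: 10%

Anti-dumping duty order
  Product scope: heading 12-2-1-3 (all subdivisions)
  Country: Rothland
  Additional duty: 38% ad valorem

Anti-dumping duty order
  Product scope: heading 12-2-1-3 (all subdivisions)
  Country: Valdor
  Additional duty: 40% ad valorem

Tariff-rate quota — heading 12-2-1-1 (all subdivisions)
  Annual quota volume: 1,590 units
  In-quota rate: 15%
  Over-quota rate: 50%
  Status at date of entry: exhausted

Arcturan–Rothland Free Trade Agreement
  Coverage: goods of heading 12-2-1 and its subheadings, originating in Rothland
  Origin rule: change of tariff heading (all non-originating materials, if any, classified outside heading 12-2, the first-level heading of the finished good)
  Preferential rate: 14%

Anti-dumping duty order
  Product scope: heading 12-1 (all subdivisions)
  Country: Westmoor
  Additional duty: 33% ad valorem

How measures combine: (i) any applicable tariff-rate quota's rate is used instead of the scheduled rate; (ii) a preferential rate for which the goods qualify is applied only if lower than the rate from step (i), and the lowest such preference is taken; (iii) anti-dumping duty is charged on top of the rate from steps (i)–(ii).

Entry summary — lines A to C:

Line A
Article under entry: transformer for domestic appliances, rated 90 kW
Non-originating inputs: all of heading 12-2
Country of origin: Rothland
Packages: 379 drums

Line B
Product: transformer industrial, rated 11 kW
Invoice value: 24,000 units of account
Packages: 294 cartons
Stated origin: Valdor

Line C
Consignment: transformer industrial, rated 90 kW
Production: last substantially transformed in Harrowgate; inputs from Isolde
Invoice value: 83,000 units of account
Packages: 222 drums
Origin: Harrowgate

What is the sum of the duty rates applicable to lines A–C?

Line A: transformer → 12-1; rated 90 kW → 12-1-2; for domestic appliances → 12-1-2-2. Scheduled 36%. Rothland agreement on 12-2-1: 12-1-2-2 not covered. → 36%.
Line B: transformer → 12-1; rated 11 kW → 12-1-1; industrial → 12-1-1-2. Scheduled 9%. No special measure applies. → 9%.
Line C: transformer → 12-1; rated 90 kW → 12-1-2; industrial → 12-1-2-1. Scheduled 27%. Harrowgate agreement on 12-1-2: not wholly obtained. → 27%.
Sum: 36% + 9% + 27% = 72%.

72%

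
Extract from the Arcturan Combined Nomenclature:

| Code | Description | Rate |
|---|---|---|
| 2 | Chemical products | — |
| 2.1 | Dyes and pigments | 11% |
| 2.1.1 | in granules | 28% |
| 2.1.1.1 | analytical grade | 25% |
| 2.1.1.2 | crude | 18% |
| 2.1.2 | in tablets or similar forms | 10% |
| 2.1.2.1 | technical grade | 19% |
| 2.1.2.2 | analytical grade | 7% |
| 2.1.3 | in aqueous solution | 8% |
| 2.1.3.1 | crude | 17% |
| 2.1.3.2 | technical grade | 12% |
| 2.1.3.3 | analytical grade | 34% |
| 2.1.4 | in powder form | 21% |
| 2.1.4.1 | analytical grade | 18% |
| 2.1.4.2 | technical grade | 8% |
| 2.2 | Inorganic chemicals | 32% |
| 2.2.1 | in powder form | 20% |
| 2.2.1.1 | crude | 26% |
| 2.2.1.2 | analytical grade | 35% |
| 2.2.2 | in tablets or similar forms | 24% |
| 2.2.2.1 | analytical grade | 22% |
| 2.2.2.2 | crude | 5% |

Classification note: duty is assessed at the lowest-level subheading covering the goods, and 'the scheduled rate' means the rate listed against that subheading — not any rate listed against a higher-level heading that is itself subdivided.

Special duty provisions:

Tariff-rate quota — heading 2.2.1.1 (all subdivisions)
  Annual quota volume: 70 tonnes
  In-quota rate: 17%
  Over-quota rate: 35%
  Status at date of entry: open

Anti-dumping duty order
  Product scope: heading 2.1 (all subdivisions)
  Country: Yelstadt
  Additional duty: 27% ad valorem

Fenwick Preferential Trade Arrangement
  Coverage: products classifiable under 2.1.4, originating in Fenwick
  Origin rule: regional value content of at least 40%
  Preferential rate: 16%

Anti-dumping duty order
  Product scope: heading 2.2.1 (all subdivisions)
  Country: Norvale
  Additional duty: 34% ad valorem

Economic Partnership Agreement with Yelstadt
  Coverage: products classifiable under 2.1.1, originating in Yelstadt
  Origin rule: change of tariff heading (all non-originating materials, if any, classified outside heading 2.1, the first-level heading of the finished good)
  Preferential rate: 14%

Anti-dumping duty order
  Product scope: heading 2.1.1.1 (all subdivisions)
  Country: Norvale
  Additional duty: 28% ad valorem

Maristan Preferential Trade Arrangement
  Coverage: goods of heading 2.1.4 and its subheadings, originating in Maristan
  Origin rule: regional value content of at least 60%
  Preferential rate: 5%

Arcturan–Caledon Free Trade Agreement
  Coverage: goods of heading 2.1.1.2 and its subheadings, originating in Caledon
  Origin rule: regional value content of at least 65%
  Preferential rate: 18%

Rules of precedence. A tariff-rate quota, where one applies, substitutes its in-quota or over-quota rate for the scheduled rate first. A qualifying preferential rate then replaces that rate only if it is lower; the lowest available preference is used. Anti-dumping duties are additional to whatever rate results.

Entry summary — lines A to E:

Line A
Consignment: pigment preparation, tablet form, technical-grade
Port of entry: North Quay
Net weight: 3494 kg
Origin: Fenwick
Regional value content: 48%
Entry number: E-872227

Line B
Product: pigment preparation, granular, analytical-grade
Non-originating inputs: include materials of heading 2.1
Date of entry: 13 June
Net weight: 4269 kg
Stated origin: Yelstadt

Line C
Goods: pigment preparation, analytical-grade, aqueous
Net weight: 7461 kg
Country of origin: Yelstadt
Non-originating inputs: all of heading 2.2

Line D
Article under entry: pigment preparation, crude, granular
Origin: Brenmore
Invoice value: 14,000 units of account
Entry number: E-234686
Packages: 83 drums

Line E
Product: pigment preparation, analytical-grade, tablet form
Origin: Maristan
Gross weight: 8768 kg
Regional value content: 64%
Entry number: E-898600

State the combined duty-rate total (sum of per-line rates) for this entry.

157%

Line A: pigment → 2.1; tablet form → 2.1.2; technical-grade → 2.1.2.1. Scheduled 19%. Fenwick agreement on 2.1.4: 2.1.2.1 not covered. → 19%.
Line B: pigment → 2.1; granular → 2.1.1; analytical-grade → 2.1.1.1. Scheduled 25%. Yelstadt agreement on 2.1.1: CTH not met; anti-dumping (Yelstadt, 2.1): +27%; total 25% + 27% = 52%. → 52%.
Line C: pigment → 2.1; aqueous → 2.1.3; analytical-grade → 2.1.3.3. Scheduled 34%. Yelstadt agreement on 2.1.1: 2.1.3.3 not covered; anti-dumping (Yelstadt, 2.1): +27%; total 34% + 27% = 61%. → 61%.
Line D: pigment → 2.1; granular → 2.1.1; crude → 2.1.1.2. Scheduled 18%. No special measure applies. → 18%.
Line E: pigment → 2.1; tablet form → 2.1.2; analytical-grade → 2.1.2.2. Scheduled 7%. Maristan agreement on 2.1.4: 2.1.2.2 not covered. → 7%.
Sum: 19% + 52% + 61% + 18% + 7% = 157%.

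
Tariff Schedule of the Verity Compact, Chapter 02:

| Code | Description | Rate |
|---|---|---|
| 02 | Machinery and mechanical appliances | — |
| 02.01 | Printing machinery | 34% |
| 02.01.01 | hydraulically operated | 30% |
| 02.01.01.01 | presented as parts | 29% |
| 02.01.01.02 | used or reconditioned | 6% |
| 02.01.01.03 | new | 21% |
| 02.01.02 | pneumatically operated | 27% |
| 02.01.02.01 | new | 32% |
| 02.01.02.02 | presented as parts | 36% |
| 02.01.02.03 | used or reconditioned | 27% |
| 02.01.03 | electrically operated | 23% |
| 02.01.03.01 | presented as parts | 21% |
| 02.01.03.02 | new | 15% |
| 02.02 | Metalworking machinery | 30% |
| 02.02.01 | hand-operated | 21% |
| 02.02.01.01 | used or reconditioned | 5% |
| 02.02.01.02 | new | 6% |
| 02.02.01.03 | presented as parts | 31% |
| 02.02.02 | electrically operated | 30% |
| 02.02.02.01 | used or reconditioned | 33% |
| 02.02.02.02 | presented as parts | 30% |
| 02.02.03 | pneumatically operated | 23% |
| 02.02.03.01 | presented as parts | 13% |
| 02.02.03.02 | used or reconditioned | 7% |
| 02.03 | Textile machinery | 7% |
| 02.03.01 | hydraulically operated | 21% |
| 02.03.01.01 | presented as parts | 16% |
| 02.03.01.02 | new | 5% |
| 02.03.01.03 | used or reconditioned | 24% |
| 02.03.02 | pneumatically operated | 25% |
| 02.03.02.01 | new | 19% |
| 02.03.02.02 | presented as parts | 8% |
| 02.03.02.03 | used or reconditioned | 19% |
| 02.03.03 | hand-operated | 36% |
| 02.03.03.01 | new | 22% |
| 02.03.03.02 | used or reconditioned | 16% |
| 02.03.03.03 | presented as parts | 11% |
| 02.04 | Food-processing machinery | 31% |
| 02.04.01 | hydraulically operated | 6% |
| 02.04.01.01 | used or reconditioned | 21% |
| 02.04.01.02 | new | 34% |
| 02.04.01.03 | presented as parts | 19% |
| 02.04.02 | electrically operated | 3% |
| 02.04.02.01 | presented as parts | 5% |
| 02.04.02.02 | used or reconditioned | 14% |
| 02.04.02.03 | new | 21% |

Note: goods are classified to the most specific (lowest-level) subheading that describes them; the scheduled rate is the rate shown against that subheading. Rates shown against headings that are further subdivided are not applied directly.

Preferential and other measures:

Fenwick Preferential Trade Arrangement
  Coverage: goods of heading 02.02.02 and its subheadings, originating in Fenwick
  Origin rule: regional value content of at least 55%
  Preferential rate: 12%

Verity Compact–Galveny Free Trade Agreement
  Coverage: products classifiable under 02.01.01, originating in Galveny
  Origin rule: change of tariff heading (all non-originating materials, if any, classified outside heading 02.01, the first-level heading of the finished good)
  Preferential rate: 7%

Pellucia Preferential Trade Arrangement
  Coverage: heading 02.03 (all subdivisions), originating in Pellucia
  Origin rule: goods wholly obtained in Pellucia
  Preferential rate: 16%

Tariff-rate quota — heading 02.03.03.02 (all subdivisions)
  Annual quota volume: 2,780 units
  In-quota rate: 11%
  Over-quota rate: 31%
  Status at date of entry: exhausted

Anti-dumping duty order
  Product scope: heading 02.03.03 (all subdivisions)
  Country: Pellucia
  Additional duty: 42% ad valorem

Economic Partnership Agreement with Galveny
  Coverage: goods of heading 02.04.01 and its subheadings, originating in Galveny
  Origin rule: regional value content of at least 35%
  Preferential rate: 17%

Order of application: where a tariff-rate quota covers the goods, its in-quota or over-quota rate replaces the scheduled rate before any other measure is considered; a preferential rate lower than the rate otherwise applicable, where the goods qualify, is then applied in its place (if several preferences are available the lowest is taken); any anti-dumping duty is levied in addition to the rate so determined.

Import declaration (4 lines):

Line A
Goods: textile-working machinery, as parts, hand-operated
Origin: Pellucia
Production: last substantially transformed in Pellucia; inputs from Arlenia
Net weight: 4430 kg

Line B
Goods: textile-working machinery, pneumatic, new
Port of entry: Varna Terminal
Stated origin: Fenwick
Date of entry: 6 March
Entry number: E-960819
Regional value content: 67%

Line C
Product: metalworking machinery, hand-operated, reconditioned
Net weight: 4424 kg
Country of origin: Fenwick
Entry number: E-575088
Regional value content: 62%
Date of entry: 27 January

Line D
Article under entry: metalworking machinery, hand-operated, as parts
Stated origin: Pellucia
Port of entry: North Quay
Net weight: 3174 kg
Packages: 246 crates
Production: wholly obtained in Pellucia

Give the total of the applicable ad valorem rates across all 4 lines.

108%

Line A: textile-working → 02.03; hand-operated → 02.03.03; as parts → 02.03.03.03. Scheduled 11%. Pellucia agreement on 02.03: not wholly obtained; anti-dumping (Pellucia, 02.03.03): +42%; total 11% + 42% = 53%. → 53%.
Line B: textile-working → 02.03; pneumatic → 02.03.02; new → 02.03.02.01. Scheduled 19%. Fenwick agreement on 02.02.02: 02.03.02.01 not covered. → 19%.
Line C: metalworking → 02.02; hand-operated → 02.02.01; reconditioned → 02.02.01.01. Scheduled 5%. Fenwick agreement on 02.02.02: 02.02.01.01 not covered. → 5%.
Line D: metalworking → 02.02; hand-operated → 02.02.01; as parts → 02.02.01.03. Scheduled 31%. Pellucia agreement on 02.03: 02.02.01.03 not covered. → 31%.
Sum: 53% + 19% + 5% + 31% = 108%.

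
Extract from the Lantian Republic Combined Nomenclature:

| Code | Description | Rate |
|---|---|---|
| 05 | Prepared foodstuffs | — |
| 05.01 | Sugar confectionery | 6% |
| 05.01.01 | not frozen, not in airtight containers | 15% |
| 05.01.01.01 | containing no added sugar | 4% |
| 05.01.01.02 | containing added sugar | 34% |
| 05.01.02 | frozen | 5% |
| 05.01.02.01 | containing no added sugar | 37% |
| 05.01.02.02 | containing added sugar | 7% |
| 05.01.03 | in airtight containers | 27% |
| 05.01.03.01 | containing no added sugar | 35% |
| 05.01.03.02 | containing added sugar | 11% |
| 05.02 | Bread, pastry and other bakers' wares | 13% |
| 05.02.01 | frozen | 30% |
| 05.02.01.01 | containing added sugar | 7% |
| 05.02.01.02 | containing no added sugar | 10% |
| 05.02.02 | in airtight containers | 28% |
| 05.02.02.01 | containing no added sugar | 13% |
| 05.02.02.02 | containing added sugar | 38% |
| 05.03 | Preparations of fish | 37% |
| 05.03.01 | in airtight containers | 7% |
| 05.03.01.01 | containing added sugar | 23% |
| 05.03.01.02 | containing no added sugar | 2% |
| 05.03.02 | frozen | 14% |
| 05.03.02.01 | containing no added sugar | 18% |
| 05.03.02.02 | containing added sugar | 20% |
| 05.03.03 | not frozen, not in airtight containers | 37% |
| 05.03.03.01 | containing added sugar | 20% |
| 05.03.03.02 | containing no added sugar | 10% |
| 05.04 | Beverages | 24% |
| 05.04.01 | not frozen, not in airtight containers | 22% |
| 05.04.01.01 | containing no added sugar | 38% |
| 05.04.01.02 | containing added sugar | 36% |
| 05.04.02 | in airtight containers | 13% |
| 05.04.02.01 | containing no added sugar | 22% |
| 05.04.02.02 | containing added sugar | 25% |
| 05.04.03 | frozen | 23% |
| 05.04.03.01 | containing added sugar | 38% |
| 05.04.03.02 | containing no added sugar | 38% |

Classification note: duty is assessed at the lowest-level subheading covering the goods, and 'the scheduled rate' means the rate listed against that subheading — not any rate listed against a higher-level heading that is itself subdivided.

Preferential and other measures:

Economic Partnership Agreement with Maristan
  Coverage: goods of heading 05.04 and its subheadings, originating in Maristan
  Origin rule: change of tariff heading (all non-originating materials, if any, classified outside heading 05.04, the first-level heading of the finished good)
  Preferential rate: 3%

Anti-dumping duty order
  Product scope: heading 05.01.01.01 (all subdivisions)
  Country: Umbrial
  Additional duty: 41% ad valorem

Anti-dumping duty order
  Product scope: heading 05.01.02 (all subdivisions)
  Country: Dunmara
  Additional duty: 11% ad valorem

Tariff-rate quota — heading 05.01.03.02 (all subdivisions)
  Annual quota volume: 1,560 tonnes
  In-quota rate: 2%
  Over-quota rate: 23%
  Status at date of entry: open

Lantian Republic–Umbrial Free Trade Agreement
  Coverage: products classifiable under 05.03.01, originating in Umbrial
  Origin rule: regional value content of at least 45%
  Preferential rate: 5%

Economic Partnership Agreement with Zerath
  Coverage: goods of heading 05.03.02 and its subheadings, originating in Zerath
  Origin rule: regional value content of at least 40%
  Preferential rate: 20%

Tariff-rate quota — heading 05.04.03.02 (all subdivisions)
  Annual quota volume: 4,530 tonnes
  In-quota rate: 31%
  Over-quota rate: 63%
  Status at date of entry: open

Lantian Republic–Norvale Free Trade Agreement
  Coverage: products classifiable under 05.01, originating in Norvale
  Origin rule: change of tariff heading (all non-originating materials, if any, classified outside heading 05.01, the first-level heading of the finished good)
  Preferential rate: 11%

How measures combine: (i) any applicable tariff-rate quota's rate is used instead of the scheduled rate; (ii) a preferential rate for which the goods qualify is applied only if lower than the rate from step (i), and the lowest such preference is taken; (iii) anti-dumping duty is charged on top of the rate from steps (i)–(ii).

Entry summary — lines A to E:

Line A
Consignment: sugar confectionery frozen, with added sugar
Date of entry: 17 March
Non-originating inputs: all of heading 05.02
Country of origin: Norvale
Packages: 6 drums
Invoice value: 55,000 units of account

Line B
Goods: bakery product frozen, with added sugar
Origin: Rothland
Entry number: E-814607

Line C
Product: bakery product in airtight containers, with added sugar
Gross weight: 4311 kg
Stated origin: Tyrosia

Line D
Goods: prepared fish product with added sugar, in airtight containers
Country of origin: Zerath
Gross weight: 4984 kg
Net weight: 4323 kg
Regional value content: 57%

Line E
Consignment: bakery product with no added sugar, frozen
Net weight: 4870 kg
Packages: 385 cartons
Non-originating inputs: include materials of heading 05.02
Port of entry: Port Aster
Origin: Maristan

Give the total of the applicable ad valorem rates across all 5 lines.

85%

Line A: sugar confectionery → 05.01; frozen → 05.01.02; with added sugar → 05.01.02.02. Scheduled 7%. Norvale agreement on 05.01: CTH met → 11% available; preference 11% not lower than 7% → no reduction. → 7%.
Line B: bakery product → 05.02; frozen → 05.02.01; with added sugar → 05.02.01.01. Scheduled 7%. No special measure applies. → 7%.
Line C: bakery product → 05.02; in airtight containers → 05.02.02; with added sugar → 05.02.02.02. Scheduled 38%. No special measure applies. → 38%.
Line D: prepared fish product → 05.03; in airtight containers → 05.03.01; with added sugar → 05.03.01.01. Scheduled 23%. Zerath agreement on 05.03.02: 05.03.01.01 not covered. → 23%.
Line E: bakery product → 05.02; frozen → 05.02.01; with no added sugar → 05.02.01.02. Scheduled 10%. Maristan agreement on 05.04: 05.02.01.02 not covered. → 10%.
Sum: 7% + 7% + 38% + 23% + 10% = 85%.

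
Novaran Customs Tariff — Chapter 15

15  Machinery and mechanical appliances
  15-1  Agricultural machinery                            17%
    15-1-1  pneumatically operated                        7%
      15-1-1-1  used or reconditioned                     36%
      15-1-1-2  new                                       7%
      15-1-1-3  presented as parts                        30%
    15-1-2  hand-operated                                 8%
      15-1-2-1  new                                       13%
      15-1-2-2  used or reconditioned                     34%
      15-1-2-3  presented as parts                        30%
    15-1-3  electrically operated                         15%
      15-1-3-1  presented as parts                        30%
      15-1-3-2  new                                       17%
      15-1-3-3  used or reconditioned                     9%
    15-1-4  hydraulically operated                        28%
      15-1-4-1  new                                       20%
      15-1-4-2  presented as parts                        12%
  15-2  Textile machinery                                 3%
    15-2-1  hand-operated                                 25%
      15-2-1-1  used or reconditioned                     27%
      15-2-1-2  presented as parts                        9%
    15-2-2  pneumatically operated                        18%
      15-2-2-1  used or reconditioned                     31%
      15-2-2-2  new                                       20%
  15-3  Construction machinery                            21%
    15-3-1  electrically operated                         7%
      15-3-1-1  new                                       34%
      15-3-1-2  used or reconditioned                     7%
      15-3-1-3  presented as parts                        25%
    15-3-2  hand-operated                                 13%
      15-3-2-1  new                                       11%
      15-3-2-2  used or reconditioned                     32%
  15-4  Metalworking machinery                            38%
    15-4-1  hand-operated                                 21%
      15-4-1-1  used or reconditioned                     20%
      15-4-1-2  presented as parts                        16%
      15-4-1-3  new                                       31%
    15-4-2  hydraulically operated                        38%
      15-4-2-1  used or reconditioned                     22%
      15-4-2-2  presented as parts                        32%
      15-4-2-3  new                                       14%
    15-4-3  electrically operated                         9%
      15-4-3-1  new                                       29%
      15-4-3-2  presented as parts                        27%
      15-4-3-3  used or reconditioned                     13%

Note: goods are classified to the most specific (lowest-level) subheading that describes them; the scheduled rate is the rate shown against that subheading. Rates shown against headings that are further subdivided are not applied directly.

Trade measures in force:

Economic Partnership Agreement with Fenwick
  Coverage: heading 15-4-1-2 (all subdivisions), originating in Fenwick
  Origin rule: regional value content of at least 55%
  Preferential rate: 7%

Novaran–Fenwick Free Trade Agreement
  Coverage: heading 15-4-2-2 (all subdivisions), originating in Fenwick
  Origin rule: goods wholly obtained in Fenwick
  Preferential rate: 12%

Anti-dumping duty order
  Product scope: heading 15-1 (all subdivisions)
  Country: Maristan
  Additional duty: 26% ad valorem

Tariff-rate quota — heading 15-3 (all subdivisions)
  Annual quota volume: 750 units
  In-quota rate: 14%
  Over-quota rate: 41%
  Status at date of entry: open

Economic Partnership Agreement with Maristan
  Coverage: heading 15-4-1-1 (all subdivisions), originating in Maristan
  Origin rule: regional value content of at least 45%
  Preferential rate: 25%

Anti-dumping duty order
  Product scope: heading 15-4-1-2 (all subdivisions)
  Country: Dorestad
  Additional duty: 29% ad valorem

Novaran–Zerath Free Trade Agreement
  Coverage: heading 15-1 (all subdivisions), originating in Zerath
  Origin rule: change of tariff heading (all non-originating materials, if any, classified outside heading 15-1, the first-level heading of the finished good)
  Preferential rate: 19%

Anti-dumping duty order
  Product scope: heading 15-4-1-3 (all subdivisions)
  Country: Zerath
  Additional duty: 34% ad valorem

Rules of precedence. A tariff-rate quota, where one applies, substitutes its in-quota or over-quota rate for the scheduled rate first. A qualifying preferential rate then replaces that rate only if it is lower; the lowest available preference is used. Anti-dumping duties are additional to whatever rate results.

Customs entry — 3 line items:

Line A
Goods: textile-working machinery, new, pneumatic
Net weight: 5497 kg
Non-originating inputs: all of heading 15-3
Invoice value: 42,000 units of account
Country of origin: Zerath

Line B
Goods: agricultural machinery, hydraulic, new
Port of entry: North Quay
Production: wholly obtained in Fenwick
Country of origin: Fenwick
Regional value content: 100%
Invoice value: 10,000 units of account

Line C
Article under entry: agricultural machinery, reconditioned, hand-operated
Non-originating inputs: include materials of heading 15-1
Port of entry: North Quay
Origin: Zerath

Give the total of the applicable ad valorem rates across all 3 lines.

Line A: textile-working → 15-2; pneumatic → 15-2-2; new → 15-2-2-2. Scheduled 20%. Zerath agreement on 15-1: 15-2-2-2 not covered. → 20%.
Line B: agricultural → 15-1; hydraulic → 15-1-4; new → 15-1-4-1. Scheduled 20%. Fenwick agreement on 15-4-1-2: 15-1-4-1 not covered; Fenwick agreement on 15-4-2-2: 15-1-4-1 not covered. → 20%.
Line C: agricultural → 15-1; hand-operated → 15-1-2; reconditioned → 15-1-2-2. Scheduled 34%. Zerath agreement on 15-1: CTH not met. → 34%.
Sum: 20% + 20% + 34% = 74%.

74%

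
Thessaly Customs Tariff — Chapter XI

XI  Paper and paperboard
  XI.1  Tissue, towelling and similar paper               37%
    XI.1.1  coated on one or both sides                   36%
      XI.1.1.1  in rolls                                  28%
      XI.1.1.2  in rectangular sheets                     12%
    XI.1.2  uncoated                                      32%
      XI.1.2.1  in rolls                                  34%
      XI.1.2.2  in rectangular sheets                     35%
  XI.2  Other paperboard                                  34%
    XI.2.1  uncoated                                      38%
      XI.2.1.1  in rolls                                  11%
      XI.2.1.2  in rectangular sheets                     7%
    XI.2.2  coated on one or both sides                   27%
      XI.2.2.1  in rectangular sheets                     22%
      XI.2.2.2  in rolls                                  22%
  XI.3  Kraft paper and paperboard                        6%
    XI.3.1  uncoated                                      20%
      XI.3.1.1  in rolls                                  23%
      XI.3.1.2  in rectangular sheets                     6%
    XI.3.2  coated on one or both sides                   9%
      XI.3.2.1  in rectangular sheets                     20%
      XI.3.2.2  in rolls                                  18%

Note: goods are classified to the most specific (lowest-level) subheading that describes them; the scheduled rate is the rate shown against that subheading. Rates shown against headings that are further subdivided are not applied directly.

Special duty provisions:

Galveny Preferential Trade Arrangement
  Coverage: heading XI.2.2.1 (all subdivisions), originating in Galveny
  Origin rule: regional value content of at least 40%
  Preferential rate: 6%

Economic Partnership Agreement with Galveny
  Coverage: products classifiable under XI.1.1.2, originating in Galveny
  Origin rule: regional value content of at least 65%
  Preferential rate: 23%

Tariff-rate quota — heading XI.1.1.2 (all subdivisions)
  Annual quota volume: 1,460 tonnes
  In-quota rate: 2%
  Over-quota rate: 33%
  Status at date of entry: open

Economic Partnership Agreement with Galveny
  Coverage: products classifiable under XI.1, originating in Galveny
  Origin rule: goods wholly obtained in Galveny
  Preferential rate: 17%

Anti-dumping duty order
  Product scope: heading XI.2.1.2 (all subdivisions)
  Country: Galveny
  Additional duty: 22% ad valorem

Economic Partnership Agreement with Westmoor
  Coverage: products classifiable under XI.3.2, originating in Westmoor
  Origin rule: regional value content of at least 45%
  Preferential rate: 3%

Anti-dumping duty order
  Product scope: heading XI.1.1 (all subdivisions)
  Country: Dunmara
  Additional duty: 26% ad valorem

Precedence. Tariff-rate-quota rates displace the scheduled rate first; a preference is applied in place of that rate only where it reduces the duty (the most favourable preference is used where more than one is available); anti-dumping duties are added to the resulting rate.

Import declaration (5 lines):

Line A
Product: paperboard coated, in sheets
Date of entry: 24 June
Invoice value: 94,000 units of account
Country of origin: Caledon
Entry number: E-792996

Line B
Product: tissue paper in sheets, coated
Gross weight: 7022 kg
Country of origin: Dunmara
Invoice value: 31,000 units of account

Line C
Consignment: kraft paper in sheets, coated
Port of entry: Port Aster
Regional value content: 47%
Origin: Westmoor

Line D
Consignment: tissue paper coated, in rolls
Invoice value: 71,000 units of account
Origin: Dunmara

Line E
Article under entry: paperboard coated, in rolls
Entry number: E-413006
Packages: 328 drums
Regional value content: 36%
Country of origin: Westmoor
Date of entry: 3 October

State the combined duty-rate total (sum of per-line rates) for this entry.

129%

Line A: paperboard → XI.2; coated → XI.2.2; in sheets → XI.2.2.1. Scheduled 22%. No special measure applies. → 22%.
Line B: tissue paper → XI.1; coated → XI.1.1; in sheets → XI.1.1.2. Scheduled 12%. quota on XI.1.1.2 open → in-quota 2%; anti-dumping (Dunmara, XI.1.1): +26%; total 2% + 26% = 28%. → 28%.
Line C: kraft paper → XI.3; coated → XI.3.2; in sheets → XI.3.2.1. Scheduled 20%. Westmoor agreement on XI.3.2: RVC ≥ 45% → 3% available; preferential 3%. → 3%.
Line D: tissue paper → XI.1; coated → XI.1.1; in rolls → XI.1.1.1. Scheduled 28%. anti-dumping (Dunmara, XI.1.1): +26%; total 28% + 26% = 54%. → 54%.
Line E: paperboard → XI.2; coated → XI.2.2; in rolls → XI.2.2.2. Scheduled 22%. Westmoor agreement on XI.3.2: XI.2.2.2 not covered. → 22%.
Sum: 22% + 28% + 3% + 54% + 22% = 129%.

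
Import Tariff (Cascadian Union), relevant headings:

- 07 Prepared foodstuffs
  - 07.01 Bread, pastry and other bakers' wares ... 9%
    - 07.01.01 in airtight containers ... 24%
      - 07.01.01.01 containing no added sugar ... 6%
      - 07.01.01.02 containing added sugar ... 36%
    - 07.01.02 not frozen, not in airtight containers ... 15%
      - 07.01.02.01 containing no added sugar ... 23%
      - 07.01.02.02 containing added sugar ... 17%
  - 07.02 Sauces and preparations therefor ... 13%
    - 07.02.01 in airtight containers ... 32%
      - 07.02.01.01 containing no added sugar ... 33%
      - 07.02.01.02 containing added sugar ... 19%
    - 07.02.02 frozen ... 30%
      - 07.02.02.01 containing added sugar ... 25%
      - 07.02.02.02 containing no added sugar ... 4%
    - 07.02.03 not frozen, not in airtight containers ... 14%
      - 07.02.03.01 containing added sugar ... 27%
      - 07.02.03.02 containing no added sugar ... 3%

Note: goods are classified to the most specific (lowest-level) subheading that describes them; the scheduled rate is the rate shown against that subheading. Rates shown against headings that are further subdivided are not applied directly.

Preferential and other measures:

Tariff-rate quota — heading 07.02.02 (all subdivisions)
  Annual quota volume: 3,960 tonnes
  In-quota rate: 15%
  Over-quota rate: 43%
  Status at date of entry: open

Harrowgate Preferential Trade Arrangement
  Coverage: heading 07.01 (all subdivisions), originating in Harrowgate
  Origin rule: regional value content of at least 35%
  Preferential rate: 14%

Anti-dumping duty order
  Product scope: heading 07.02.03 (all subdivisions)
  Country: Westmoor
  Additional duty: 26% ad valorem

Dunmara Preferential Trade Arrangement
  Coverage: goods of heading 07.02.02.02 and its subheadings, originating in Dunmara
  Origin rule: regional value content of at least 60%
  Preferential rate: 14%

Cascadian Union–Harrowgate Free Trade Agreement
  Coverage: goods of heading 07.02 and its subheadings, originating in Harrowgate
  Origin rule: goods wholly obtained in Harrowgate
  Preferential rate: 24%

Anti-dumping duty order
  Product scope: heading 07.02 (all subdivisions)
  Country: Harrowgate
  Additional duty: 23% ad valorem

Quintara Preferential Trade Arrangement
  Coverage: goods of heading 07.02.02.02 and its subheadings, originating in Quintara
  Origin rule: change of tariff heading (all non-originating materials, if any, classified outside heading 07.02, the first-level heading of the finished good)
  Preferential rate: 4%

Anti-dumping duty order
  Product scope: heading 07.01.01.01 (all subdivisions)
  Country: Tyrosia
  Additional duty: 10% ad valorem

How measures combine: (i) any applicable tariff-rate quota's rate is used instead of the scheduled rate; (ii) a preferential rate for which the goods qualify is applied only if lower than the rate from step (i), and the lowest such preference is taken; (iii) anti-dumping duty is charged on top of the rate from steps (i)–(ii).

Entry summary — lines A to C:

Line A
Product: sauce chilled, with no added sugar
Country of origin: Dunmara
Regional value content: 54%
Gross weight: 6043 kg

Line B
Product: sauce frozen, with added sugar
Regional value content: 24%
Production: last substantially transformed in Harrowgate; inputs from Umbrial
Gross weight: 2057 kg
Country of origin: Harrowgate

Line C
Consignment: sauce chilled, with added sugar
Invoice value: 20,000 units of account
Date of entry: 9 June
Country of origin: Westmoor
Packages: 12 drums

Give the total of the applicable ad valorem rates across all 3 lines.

94%

Line A: sauce → 07.02; chilled → 07.02.03; with no added sugar → 07.02.03.02. Scheduled 3%. Dunmara agreement on 07.02.02.02: 07.02.03.02 not covered. → 3%.
Line B: sauce → 07.02; frozen → 07.02.02; with added sugar → 07.02.02.01. Scheduled 25%. quota on 07.02.02 open → in-quota 15%; Harrowgate agreement on 07.01: 07.02.02.01 not covered; Harrowgate agreement on 07.02: not wholly obtained; anti-dumping (Harrowgate, 07.02): +23%; total 15% + 23% = 38%. → 38%.
Line C: sauce → 07.02; chilled → 07.02.03; with added sugar → 07.02.03.01. Scheduled 27%. anti-dumping (Westmoor, 07.02.03): +26%; total 27% + 26% = 53%. → 53%.
Sum: 3% + 38% + 53% = 94%.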